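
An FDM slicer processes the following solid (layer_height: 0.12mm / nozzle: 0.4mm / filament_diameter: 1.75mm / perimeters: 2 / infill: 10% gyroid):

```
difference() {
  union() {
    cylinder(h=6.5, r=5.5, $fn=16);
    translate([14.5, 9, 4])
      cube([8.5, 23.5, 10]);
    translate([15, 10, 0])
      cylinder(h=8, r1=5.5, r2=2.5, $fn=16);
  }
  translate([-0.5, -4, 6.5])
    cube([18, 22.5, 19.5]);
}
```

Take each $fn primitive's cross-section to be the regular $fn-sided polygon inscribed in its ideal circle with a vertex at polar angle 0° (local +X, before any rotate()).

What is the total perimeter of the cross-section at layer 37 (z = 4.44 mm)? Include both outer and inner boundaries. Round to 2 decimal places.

105.89 mm

At z = 4.44 mm: the cylinder: section is a regular 16-gon, circumradius r=5.5 (perimeter = 2·16·5.500·sin(180°/16) = 34.34 mm); the cube at (14.5, 9) is present — its section is the full 8.5×23.5 rectangle (perimeter 64.00 mm); the cone at (15, 10): at t=0.555 of its height the radius interpolates to r₁+(r₂−r₁)t = 3.835, giving a regular 16-gon of that circumradius (perimeter = 2·16·3.835·sin(180°/16) = 23.94 mm); Taking the union: the regions partially overlap (shared area 17.38 mm²), so the edge portions inside another operand are dropped and the merged outline is re-measured after clipping — boundary = 105.89 mm; the cube at (-0.5, -4) is absent (z outside [6.5, 26]); Subtracting the remaining from the first: none of the subtracted shapes is present at this height, so that combined region is unchanged — boundary = 105.89 mm. Overall, the cross-section has 2 separate islands. Total boundary length (outer) = 105.89 mm.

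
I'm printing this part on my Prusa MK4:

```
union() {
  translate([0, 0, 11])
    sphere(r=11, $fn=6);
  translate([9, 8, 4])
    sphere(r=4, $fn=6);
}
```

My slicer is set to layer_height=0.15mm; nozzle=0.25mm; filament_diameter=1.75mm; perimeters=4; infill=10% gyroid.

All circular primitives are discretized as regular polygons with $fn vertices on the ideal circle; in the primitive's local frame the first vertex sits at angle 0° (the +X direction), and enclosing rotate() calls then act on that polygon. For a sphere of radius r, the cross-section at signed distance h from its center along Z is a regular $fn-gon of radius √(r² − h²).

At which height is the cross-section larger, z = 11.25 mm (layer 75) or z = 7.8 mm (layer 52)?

Layer 75 (z = 11.25): the sphere: section is a regular 6-gon, circumradius = √(r²−h²) = √(11²−0.25²) = 10.997 (area = (6/2)·10.997²·sin(360°/6) = 314.20 mm²); the sphere at (9, 8) is absent (|z−center|=7.250 > r=4); Combining (union): only the r=11 sphere is present, so the union is just that shape — area = 314.20 mm². So its area = 314.20 mm². Layer 52 (z = 7.8): the sphere: section is a regular 6-gon, circumradius = √(r²−h²) = √(11²−3.2²) = 10.524 (area = (6/2)·10.524²·sin(360°/6) = 287.76 mm²); the r=4 sphere at (9, 8) contributes a regular 6-gon of circumradius √(4²−3.8²) = 1.249 (area = (6/2)·1.249²·sin(360°/6) = 4.05 mm²); Combining (union): the 2 present regions are separate (no shared area or edge), so areas and boundary lengths simply add and each stays a separate island — area = 291.82 mm². So its area = 291.82 mm². Layer 75 is larger (314.20 vs 291.82 mm²).

layer 75 (z = 11.25 mm)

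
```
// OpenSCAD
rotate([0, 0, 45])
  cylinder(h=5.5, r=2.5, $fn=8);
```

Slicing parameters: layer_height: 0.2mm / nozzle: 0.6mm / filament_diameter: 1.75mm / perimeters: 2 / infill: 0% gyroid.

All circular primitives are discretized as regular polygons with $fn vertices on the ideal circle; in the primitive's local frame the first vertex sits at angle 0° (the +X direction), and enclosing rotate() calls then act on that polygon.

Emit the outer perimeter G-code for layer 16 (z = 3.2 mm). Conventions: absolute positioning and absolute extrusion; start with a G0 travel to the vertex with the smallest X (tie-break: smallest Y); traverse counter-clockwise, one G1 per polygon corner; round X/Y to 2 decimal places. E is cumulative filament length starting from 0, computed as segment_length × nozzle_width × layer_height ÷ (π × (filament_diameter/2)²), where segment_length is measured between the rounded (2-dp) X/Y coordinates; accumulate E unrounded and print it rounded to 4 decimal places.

G0 X-2.50 Y0.00 Z3.20
G1 X-1.77 Y-1.77 E0.0955
G1 X0.00 Y-2.50 E0.1910
G1 X1.77 Y-1.77 E0.2866
G1 X2.50 Y0.00 E0.3821
G1 X1.77 Y1.77 E0.4776
G1 X0.00 Y2.50 E0.5731
G1 X-1.77 Y1.77 E0.6686
G1 X-2.50 Y0.00 E0.7642

At z = 3.2 mm: the r=2.5 cylinder contributes a regular 8-gon of circumradius 2.5; (rotated 45° about Z; rotation is an isometry so areas/perimeters/island counts are preserved). The outline is a single polygon with 8 vertices. Extrusion per mm of travel: 0.6 × 0.2 / (π × 0.875²) = 0.049890. Accumulating E over each segment gives final E = 0.7642.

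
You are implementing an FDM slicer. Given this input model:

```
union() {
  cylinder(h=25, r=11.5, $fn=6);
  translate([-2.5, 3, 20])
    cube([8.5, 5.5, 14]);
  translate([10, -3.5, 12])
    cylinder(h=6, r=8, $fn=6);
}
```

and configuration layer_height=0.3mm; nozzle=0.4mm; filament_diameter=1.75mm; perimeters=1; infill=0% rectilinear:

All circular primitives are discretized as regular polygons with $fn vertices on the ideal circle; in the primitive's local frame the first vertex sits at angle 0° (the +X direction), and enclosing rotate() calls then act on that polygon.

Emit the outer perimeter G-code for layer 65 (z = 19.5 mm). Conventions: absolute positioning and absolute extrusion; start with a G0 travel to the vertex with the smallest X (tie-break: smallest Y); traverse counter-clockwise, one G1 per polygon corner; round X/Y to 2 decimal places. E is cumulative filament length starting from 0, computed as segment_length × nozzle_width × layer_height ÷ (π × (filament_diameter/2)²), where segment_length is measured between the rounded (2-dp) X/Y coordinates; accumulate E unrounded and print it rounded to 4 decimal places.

G0 X-11.50 Y0.00 Z19.50
G1 X-5.75 Y-9.96 E0.5738
G1 X5.75 Y-9.96 E1.1475
G1 X11.50 Y0.00 E1.7213
G1 X5.75 Y9.96 E2.2950
G1 X-5.75 Y9.96 E2.8688
G1 X-11.50 Y0.00 E3.4425

At z = 19.5 mm: the r=11.5 cylinder gives a regular 6-gon of circumradius 11.5 (constant along its height); the cube at (-2.5, 3) is not intersected at this z (z outside [20, 34]); the cylinder at (10, -3.5) does not reach this height (z outside [12, 18]); Combining (union): only the r=11.5 cylinder is present, so the union is just that shape — 1 connected region. The outline is a single polygon with 6 vertices. Extrusion per mm of travel: 0.4 × 0.3 / (π × 0.875²) = 0.049890. Accumulating E over each segment gives final E = 3.4425.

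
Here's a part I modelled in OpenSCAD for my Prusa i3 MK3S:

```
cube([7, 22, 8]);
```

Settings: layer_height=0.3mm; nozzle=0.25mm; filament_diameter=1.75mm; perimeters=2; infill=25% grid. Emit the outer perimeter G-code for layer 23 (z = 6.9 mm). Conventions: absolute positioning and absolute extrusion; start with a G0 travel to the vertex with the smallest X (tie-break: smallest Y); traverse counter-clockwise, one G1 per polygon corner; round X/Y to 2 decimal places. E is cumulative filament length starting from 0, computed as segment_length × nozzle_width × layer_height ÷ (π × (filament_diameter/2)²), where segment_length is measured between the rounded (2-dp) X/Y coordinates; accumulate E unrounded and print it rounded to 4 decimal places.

G0 X0.00 Y0.00 Z6.90
G1 X7.00 Y0.00 E0.2183
G1 X7.00 Y22.00 E0.9043
G1 X0.00 Y22.00 E1.1225
G1 X0.00 Y0.00 E1.8085

At z = 6.9 mm: the 7×22 cube contributes its full rectangle. The outline is a single polygon with 4 vertices. Extrusion per mm of travel: 0.25 × 0.3 / (π × 0.875²) = 0.031181. Accumulating E over each segment gives final E = 1.8085.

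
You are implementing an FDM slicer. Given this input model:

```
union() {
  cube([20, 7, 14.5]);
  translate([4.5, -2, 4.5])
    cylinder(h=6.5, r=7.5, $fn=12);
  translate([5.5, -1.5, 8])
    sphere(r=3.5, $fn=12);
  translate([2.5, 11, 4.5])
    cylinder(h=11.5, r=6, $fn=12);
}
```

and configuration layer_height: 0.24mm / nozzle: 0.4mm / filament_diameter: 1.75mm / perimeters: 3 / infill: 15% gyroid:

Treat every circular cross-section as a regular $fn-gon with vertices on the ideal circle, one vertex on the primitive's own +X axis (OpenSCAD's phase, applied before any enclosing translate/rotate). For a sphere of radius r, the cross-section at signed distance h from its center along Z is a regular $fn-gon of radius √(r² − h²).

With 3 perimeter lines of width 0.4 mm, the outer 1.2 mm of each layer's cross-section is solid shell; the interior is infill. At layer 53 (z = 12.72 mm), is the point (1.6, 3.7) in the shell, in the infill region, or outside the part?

infill

At z = 12.72 mm: the 20×7 cube contributes its full rectangle; the cylinder at (4.5, -2) is absent (z outside [4.5, 11]); the sphere at (5.5, -1.5) is not intersected at this z (|z−center|=4.720 > r=3.5); the r=6 cylinder at (2.5, 11) gives a regular 12-gon of circumradius 6 (constant along its height); Combining (union): the regions partially overlap (shared area 9.67 mm²), so overlapping operands fuse into one piece — 1 connected region. Overall, the cross-section is a single solid region. The nearest boundary edge runs (0.00, 0.00)→(0.00, 5.67); distance from the point to it = 1.60 mm. The point is inside the cross-section and 1.60 mm from the nearest boundary — more than the 1.2 mm shell width (3 × 0.4), so it's in the infill interior.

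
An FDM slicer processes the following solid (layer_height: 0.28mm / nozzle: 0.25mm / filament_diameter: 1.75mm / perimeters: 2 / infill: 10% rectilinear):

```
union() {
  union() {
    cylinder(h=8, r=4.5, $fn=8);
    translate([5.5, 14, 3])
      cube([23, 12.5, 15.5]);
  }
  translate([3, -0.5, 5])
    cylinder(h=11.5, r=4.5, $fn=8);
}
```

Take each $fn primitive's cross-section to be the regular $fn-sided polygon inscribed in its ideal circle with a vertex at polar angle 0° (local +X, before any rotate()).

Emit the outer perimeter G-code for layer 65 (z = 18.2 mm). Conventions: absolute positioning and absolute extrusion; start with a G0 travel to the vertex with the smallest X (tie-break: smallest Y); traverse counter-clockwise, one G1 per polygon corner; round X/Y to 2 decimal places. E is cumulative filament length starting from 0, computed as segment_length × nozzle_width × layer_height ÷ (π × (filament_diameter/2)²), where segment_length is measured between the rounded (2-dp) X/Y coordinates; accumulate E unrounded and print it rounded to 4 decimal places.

At z = 18.2 mm: the cylinder does not reach this height (z outside [0, 8]); the 23×12.5 cube at (5.5, 14) contributes its full rectangle; Taking the union: only the 23×12.5 cube at (5.5, 14) is present, so the union is just that shape — 1 connected region; the cylinder at (3, -0.5) does not reach this height (z outside [5, 16.5]); Merging all regions: only that combined region is present, so the union is just that shape — 1 connected region. The outline is a single polygon with 4 vertices. Extrusion per mm of travel: 0.25 × 0.28 / (π × 0.875²) = 0.029103. Accumulating E over each segment gives final E = 2.0663.

G0 X5.50 Y14.00 Z18.20
G1 X28.50 Y14.00 E0.6694
G1 X28.50 Y26.50 E1.0331
G1 X5.50 Y26.50 E1.7025
G1 X5.50 Y14.00 E2.0663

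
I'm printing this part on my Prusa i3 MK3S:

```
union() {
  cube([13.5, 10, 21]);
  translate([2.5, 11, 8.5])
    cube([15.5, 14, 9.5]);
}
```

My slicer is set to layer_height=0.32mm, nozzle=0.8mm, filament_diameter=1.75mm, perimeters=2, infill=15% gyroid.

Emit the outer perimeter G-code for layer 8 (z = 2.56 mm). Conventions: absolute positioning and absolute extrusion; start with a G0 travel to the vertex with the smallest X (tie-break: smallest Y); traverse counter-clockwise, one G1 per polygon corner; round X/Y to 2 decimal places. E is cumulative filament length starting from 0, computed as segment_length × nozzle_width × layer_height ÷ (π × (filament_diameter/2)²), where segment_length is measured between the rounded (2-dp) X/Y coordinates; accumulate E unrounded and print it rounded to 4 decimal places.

At z = 2.56 mm: the cube (footprint 13.5×10) is included at this height; the cube at (2.5, 11) is not intersected at this z (z outside [8.5, 18]); Merging all regions: only the 13.5×10 cube is present, so the union is just that shape — 1 connected region. The outline is a single polygon with 4 vertices. Extrusion per mm of travel: 0.8 × 0.32 / (π × 0.875²) = 0.106432. Accumulating E over each segment gives final E = 5.0023.

G0 X0.00 Y0.00 Z2.56
G1 X13.50 Y0.00 E1.4368
G1 X13.50 Y10.00 E2.5012
G1 X0.00 Y10.00 E3.9380
G1 X0.00 Y0.00 E5.0023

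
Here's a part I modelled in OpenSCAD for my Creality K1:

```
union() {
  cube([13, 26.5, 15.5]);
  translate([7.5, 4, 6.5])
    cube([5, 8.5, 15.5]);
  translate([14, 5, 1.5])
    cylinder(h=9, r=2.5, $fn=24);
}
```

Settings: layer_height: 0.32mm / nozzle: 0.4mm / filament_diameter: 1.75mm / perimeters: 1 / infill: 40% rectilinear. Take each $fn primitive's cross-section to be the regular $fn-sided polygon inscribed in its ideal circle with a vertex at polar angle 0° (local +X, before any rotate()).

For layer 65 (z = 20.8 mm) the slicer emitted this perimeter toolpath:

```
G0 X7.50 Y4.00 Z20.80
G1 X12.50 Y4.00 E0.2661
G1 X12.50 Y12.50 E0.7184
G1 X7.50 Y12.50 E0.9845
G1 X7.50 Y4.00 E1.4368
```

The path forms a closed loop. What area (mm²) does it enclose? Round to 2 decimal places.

42.50 mm²

Apply the shoelace formula to the sequence of (X, Y) vertices; enclosed area = 42.50 mm².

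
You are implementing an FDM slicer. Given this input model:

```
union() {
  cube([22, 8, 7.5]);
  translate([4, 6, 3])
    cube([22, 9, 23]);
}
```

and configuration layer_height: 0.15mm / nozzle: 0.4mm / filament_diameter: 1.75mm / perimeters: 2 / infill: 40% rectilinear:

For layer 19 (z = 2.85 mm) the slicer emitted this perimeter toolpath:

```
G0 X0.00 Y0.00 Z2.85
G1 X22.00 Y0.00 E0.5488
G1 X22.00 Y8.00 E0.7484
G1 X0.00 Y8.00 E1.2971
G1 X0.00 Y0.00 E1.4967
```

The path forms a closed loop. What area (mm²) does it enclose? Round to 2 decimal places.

Apply the shoelace formula to the sequence of (X, Y) vertices; enclosed area = 176.00 mm².

176.00 mm²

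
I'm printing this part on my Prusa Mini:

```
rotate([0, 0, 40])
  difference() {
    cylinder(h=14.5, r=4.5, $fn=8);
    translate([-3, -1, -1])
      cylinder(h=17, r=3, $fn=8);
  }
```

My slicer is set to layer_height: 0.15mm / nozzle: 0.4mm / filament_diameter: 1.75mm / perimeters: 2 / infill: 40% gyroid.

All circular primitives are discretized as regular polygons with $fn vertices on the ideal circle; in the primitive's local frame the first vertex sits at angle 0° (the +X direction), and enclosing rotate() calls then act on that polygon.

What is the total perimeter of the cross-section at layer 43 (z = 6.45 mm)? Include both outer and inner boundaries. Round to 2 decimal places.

At z = 6.45 mm: the r=4.5 cylinder contributes a regular 8-gon of circumradius 4.5 (perimeter = 2·8·4.500·sin(180°/8) = 27.55 mm); the cylinder at (-3, -1): section is a regular 8-gon, circumradius r=3 (perimeter = 2·8·3.000·sin(180°/8) = 18.37 mm); After the difference (first − rest): starting from the r=4.5 cylinder, the r=3 cylinder at (-3, -1) partially overlaps it — only the 17.14 mm² overlap (of its 25.46 mm²) is removed, clipping the outline — boundary = 30.23 mm; (rotated 40° about Z; rotation is an isometry so areas/perimeters/island counts are preserved). Overall, the cross-section is a single solid region. Total boundary length (outer) = 30.23 mm.

30.23 mm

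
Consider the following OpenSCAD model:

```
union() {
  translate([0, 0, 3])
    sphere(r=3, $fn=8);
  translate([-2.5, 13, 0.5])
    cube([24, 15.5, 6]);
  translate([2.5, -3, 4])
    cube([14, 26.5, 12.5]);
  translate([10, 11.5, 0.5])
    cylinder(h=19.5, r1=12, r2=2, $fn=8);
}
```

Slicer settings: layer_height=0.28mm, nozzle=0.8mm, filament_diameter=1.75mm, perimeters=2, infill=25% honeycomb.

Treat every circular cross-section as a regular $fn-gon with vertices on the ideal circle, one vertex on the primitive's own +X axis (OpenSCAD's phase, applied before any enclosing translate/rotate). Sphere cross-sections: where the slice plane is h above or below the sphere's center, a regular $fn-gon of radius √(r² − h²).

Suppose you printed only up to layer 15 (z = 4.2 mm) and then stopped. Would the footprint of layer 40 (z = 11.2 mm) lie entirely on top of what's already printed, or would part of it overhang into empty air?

Compare the two slices. At z = 4.2: the r=3 sphere slices to a regular 8-gon of circumradius 2.750 (√(r²−h²) with h=1.2 from center) (area = (8/2)·2.750²·sin(360°/8) = 21.38 mm²); the cube at (-2.5, 13) (footprint 24×15.5) is included at this height (area 372.00 mm²); the cube at (2.5, -3) is present — its section is the full 14×26.5 rectangle (area 371.00 mm²); the cone at (10, 11.5): at t=0.190 of its height the radius interpolates to r₁+(r₂−r₁)t = 10.103, giving a regular 8-gon of that circumradius (area = (8/2)·10.103²·sin(360°/8) = 288.67 mm²); Taking the union: the regions partially overlap — summed areas 1053.06 mm² minus the doubly-counted overlap 404.02 mm² gives 649.04 mm² — area = 649.04 mm². At z = 11.2: the sphere is absent (|z−center|=8.200 > r=3); the cube at (-2.5, 13) is not intersected at this z (z outside [0.5, 6.5]); the 14×26.5 cube at (2.5, -3) contributes its full rectangle (area 371.00 mm²); the cone at (10, 11.5) contributes a regular 8-gon of circumradius 6.513 (interpolated between r1=12 and r2=2 at t=0.549) (area = (8/2)·6.513²·sin(360°/8) = 119.97 mm²); Merging all regions: the regions partially overlap — summed areas 490.97 mm² minus the doubly-counted overlap 119.97 mm² gives 371.00 mm² — area = 371.00 mm². Checking containment: the cross-section at z = 11.2 is a subset of the cross-section at z = 4.2.

entirely on top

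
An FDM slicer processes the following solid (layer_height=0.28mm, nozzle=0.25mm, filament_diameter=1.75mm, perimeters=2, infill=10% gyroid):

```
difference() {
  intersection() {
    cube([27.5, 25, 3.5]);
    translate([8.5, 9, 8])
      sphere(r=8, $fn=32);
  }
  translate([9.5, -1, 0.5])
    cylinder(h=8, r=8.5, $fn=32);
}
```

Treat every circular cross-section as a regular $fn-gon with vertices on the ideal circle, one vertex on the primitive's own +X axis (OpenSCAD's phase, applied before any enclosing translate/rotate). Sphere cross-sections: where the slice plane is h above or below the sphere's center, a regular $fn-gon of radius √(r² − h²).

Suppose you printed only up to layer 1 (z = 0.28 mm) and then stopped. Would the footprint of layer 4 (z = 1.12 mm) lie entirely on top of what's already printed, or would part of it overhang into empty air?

Compare the two slices. At z = 0.28: the cube is present — its section is the full 27.5×25 rectangle (area 687.50 mm²); the r=8 sphere at (8.5, 9) contributes a regular 32-gon of circumradius √(8²−7.72²) = 2.098 (area = (32/2)·2.098²·sin(360°/32) = 13.74 mm²); After intersecting: the r=8 sphere at (8.5, 9) lies inside the 27.5×25 cube, so the common part is the r=8 sphere at (8.5, 9) itself — area = 13.74 mm²; the cylinder at (9.5, -1) is not intersected at this z (z outside [0.5, 8.5]); Taking the first minus the rest: none of the subtracted shapes is present at this height, so the result so far is unchanged — area = 13.74 mm². At z = 1.12: the 27.5×25 cube contributes its full rectangle (area 687.50 mm²); the sphere at (8.5, 9): section is a regular 32-gon, circumradius = √(r²−h²) = √(8²−6.88²) = 4.082 (area = (32/2)·4.082²·sin(360°/32) = 52.02 mm²); Taking the intersection: the r=8 sphere at (8.5, 9) lies inside the 27.5×25 cube, so the common part is the r=8 sphere at (8.5, 9) itself — area = 52.02 mm²; the r=8.5 cylinder at (9.5, -1) contributes a regular 32-gon of circumradius 8.5 (area = (32/2)·8.500²·sin(360°/32) = 225.52 mm²); After the difference (first − rest): starting from the result so far (52.02 mm²), the r=8.5 cylinder at (9.5, -1) partially overlaps it — only the 11.67 mm² overlap (of its 225.52 mm²) is removed, clipping the outline — area = 40.35 mm². Checking containment: at z = 1.12 the cross-section extends beyond the z = 0.28 cross-section by about 27.50 mm².

part overhangs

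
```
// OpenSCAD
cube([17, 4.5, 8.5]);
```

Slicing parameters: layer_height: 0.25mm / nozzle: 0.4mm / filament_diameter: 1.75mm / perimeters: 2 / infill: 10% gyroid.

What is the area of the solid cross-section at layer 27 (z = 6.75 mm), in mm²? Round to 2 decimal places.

76.50 mm²

At z = 6.75 mm: the 17×4.5 cube contributes its full rectangle (area 76.50 mm²). Overall, the cross-section is a single solid region. Net area = 76.50 mm².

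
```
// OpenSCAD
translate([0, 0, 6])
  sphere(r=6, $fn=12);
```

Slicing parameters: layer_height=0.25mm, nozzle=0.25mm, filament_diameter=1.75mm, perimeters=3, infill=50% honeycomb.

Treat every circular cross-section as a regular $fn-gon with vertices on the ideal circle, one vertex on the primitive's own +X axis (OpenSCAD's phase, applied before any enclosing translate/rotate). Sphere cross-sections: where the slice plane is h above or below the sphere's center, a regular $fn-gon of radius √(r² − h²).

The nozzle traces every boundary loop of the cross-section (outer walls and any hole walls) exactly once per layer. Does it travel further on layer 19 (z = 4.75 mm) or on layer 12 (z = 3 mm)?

layer 19 (z = 4.75 mm)

Layer 19 (z = 4.75): the sphere: section is a regular 12-gon, circumradius = √(r²−h²) = √(6²−1.25²) = 5.868 (perimeter = 2·12·5.868·sin(180°/12) = 36.45 mm). So its perimeter = 36.45 mm. Layer 12 (z = 3): the sphere: section is a regular 12-gon, circumradius = √(r²−h²) = √(6²−3²) = 5.196 (perimeter = 2·12·5.196·sin(180°/12) = 32.28 mm). So its perimeter = 32.28 mm. Layer 19 is larger (36.45 vs 32.28 mm).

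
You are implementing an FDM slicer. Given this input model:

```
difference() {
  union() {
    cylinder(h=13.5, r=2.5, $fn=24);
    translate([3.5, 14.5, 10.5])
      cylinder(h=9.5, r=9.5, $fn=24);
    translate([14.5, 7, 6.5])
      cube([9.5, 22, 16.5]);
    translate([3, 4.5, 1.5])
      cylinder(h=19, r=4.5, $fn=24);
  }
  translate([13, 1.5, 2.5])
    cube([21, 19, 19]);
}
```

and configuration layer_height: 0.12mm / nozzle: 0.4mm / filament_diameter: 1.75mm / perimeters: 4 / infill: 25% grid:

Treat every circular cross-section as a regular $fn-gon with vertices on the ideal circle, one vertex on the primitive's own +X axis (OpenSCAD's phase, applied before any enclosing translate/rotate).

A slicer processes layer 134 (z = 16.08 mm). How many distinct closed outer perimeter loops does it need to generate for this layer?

2

At z = 16.08 mm: the cylinder is absent (z outside [0, 13.5]); the cylinder at (3.5, 14.5): section is a regular 24-gon, circumradius r=9.5; the cube at (14.5, 7) is present — its section is the full 9.5×22 rectangle; the r=4.5 cylinder at (3, 4.5) contributes a regular 24-gon of circumradius 4.5; Combining (union): the regions partially overlap (shared area 23.41 mm²), so overlapping operands fuse into one piece — 2 connected regions; the cube at (13, 1.5) is present — its section is the full 21×19 rectangle; Subtracting the remaining from the first: starting from that combined region, the 21×19 cube at (13, 1.5) partially overlaps it — only the 128.25 mm² overlap (of its 399.00 mm²) is removed, clipping the outline — 2 connected regions. The result has 2 disconnected regions.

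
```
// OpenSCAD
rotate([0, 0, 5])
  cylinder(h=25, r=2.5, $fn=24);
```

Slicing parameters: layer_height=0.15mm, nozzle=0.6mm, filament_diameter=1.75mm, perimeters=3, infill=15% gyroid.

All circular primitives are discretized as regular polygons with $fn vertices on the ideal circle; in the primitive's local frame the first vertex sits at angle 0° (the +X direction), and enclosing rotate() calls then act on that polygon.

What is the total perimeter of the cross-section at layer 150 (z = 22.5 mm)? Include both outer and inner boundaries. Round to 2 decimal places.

15.66 mm

At z = 22.5 mm: the r=2.5 cylinder gives a regular 24-gon of circumradius 2.5 (constant along its height) (perimeter = 2·24·2.500·sin(180°/24) = 15.66 mm); (whole slice rotated 5° about Z — lengths, areas and connectivity unchanged). Overall, the cross-section is a single solid region. Total boundary length (outer) = 15.66 mm.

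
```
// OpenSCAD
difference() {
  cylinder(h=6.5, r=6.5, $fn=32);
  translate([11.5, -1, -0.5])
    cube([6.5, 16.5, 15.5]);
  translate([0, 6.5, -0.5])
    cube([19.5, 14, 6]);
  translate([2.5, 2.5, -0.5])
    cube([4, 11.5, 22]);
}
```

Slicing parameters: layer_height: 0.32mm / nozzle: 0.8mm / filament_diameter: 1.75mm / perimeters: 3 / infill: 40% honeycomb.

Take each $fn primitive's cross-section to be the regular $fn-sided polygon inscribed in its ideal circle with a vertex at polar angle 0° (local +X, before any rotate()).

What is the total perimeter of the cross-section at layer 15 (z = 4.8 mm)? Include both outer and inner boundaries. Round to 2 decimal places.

At z = 4.8 mm: the r=6.5 cylinder gives a regular 32-gon of circumradius 6.5 (constant along its height) (perimeter = 2·32·6.500·sin(180°/32) = 40.78 mm); the cube at (11.5, -1) is present — its section is the full 6.5×16.5 rectangle (perimeter 46.00 mm); the cube at (0, 6.5) is present — its section is the full 19.5×14 rectangle (perimeter 67.00 mm); the cube at (2.5, 2.5) is present — its section is the full 4×11.5 rectangle (perimeter 31.00 mm); Taking the first minus the rest: starting from the r=6.5 cylinder, the 6.5×16.5 cube at (11.5, -1) misses the remaining region (no effect); the 19.5×14 cube at (0, 6.5) misses the remaining region (no effect); the 4×11.5 cube at (2.5, 2.5) partially overlaps it — only the 7.65 mm² overlap (of its 46.00 mm²) is removed, clipping the outline — boundary = 42.70 mm. Overall, the cross-section is a single solid region. Total boundary length (outer) = 42.70 mm.

42.70 mm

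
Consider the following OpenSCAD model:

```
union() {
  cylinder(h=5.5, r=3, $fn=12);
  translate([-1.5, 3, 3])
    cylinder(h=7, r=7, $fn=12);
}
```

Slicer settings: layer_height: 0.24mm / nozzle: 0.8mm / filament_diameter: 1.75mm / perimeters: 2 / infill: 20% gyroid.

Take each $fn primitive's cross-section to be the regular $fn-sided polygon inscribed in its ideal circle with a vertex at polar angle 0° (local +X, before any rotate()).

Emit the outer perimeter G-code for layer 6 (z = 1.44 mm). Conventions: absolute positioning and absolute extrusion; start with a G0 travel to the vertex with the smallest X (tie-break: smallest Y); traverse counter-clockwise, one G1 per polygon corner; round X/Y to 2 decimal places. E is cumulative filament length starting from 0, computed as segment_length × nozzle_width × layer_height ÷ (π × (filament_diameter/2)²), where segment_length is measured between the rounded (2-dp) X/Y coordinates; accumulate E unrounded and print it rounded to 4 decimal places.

G0 X-3.00 Y0.00 Z1.44
G1 X-2.60 Y-1.50 E0.1239
G1 X-1.50 Y-2.60 E0.2481
G1 X0.00 Y-3.00 E0.3720
G1 X1.50 Y-2.60 E0.4959
G1 X2.60 Y-1.50 E0.6201
G1 X3.00 Y0.00 E0.7440
G1 X2.60 Y1.50 E0.8680
G1 X1.50 Y2.60 E0.9921
G1 X0.00 Y3.00 E1.1161
G1 X-1.50 Y2.60 E1.2400
G1 X-2.60 Y1.50 E1.3642
G1 X-3.00 Y0.00 E1.4881

At z = 1.44 mm: the r=3 cylinder gives a regular 12-gon of circumradius 3 (constant along its height); the cylinder at (-1.5, 3) is not intersected at this z (z outside [3, 10]); Merging all regions: only the r=3 cylinder is present, so the union is just that shape — 1 connected region. The outline is a single polygon with 12 vertices. Extrusion per mm of travel: 0.8 × 0.24 / (π × 0.875²) = 0.079824. Accumulating E over each segment gives final E = 1.4881.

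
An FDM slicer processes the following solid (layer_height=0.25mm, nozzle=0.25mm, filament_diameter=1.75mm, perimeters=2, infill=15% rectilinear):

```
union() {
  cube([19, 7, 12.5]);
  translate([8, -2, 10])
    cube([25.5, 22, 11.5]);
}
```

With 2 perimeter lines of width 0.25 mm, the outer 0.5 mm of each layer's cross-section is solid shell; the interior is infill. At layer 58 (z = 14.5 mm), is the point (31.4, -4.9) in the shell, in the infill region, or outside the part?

outside

At z = 14.5 mm: the cube is not intersected at this z (z outside [0, 12.5]); the cube at (8, -2) is present — its section is the full 25.5×22 rectangle; Merging all regions: only the 25.5×22 cube at (8, -2) is present, so the union is just that shape — 1 connected region. Overall, the cross-section is a single solid region. The nearest boundary edge runs (8.00, -2.00)→(33.50, -2.00); distance from the point to it = 2.90 mm. The point is not inside any of the regions above, so it lies outside the cross-section (2.90 mm from the nearest boundary).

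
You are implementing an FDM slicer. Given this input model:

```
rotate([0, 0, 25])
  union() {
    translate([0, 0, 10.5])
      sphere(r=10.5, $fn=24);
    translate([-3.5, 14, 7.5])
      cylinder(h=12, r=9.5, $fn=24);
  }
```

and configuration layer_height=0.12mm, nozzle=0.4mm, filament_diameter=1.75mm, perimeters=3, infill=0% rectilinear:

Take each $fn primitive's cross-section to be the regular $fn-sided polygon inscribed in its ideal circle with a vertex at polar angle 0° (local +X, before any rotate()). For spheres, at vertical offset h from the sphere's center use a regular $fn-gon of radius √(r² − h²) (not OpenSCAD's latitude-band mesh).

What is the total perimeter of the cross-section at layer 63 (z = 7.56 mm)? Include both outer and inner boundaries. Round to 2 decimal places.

93.92 mm

At z = 7.56 mm: the r=10.5 sphere slices to a regular 24-gon of circumradius 10.080 (√(r²−h²) with h=2.94 from center) (perimeter = 2·24·10.080·sin(180°/24) = 63.15 mm); the r=9.5 cylinder at (-3.5, 14) contributes a regular 24-gon of circumradius 9.5 (perimeter = 2·24·9.500·sin(180°/24) = 59.52 mm); Taking the union: the regions partially overlap (shared area 45.09 mm²), so the edge portions inside another operand are dropped and the merged outline is re-measured after clipping — boundary = 93.92 mm; (rotated 25° about Z; rotation is an isometry so areas/perimeters/island counts are preserved). Overall, the cross-section is a single solid region. Total boundary length (outer) = 93.92 mm.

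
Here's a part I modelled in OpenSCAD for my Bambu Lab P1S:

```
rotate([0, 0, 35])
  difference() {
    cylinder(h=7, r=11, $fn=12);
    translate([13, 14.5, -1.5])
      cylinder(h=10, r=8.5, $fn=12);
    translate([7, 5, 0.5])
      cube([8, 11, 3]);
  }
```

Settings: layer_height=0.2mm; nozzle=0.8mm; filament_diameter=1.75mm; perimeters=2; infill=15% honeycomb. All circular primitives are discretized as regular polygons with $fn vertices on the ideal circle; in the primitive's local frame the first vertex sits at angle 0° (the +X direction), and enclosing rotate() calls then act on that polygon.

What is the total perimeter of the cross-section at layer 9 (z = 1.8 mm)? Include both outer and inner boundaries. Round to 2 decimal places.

At z = 1.8 mm: the cylinder: section is a regular 12-gon, circumradius r=11 (perimeter = 2·12·11.000·sin(180°/12) = 68.33 mm); the cylinder at (13, 14.5): section is a regular 12-gon, circumradius r=8.5 (perimeter = 2·12·8.500·sin(180°/12) = 52.80 mm); the cube at (7, 5) (footprint 8×11) is included at this height (perimeter 38.00 mm); Subtracting the remaining from the first: starting from the r=11 cylinder, the r=8.5 cylinder at (13, 14.5) misses the remaining region (no effect); the 8×11 cube at (7, 5) partially overlaps it — only the 4.49 mm² overlap (of its 88.00 mm²) is removed, clipping the outline — boundary = 69.92 mm; (rotated 35° about Z; rotation is an isometry so areas/perimeters/island counts are preserved). Overall, the cross-section is a single solid region. Total boundary length (outer) = 69.92 mm.

69.92 mm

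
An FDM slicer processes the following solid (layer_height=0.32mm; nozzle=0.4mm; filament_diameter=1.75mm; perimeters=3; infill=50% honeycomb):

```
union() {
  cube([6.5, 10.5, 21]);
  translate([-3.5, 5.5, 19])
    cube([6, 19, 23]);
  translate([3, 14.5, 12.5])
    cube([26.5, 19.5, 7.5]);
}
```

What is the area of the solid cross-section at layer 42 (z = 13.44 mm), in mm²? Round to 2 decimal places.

585.00 mm²

At z = 13.44 mm: the cube (footprint 6.5×10.5) is included at this height (area 68.25 mm²); the cube at (-3.5, 5.5) is absent (z outside [19, 42]); the cube at (3, 14.5) is present — its section is the full 26.5×19.5 rectangle (area 516.75 mm²); Taking the union: the 2 present regions are separate (no shared area or edge), so areas and boundary lengths simply add and each stays a separate island — area = 585.00 mm². Overall, the cross-section has 2 separate islands. Net area = 585.00 mm².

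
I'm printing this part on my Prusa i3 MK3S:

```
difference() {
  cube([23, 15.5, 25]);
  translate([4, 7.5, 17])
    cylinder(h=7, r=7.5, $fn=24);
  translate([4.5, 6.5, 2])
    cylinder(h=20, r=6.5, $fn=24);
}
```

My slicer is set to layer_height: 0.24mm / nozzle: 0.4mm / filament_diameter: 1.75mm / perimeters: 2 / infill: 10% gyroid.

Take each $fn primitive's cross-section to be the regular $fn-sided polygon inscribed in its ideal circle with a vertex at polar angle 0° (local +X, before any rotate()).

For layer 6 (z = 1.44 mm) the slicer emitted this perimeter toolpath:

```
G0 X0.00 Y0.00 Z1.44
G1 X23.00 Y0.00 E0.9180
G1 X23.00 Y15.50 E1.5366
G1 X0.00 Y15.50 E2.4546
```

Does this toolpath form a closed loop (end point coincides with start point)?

Start point (G0): (0.00, 0.00). End point (last G1): the path does not return to the start — open.

no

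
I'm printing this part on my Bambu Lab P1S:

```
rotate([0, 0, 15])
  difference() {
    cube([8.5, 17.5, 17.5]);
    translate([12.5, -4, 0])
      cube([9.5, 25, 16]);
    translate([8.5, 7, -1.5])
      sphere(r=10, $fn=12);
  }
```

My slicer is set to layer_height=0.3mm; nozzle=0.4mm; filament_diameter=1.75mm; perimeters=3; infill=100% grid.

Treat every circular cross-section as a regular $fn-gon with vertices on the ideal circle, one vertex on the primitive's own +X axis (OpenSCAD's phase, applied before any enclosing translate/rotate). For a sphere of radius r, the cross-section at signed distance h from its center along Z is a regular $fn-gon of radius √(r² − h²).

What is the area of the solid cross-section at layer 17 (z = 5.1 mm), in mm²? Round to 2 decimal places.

64.58 mm²

At z = 5.1 mm: the 8.5×17.5 cube contributes its full rectangle (area 148.75 mm²); the cube at (12.5, -4) is present — its section is the full 9.5×25 rectangle (area 237.50 mm²); the r=10 sphere at (8.5, 7) slices to a regular 12-gon of circumradius 7.513 (√(r²−h²) with h=6.6 from center) (area = (12/2)·7.513²·sin(360°/12) = 169.32 mm²); Subtracting the remaining from the first: starting from the 8.5×17.5 cube (148.75 mm²), the 9.5×25 cube at (12.5, -4) misses the remaining region (no effect); the r=10 sphere at (8.5, 7) partially overlaps it — only the 84.17 mm² overlap (of its 169.32 mm²) is removed, clipping the outline — area = 64.58 mm²; (rotated 15° about Z; rotation is an isometry so areas/perimeters/island counts are preserved). Overall, the cross-section is a single solid region. Net area = 64.58 mm².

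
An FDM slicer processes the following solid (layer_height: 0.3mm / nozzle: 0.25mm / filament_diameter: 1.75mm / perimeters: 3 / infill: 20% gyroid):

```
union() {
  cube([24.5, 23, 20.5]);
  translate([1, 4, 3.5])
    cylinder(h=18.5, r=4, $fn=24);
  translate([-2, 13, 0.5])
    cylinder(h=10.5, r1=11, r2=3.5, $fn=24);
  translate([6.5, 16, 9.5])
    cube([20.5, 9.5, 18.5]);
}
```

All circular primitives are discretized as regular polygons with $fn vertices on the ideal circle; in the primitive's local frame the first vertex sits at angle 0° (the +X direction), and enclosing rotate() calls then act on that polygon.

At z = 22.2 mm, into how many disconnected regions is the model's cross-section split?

1

At z = 22.2 mm: the cube does not reach this height (z outside [0, 20.5]); the cylinder at (1, 4) is not intersected at this z (z outside [3.5, 22]); the cone at (-2, 13) does not reach this height (z outside [0.5, 11]); the 20.5×9.5 cube at (6.5, 16) contributes its full rectangle; Combining (union): only the 20.5×9.5 cube at (6.5, 16) is present, so the union is just that shape — 1 connected region. The result has 1 disconnected region.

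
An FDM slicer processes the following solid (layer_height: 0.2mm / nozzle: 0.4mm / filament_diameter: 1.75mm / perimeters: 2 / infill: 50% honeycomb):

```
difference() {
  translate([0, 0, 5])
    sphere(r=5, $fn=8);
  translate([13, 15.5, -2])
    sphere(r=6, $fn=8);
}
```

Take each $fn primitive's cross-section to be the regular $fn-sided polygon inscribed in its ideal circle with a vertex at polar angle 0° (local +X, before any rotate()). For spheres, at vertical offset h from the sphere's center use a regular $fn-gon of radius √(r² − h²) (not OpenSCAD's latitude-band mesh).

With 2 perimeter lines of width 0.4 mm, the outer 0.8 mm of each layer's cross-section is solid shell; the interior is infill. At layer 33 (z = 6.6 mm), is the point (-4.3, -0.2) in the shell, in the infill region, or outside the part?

At z = 6.6 mm: the r=5 sphere slices to a regular 8-gon of circumradius 4.737 (√(r²−h²) with h=1.6 from center); the sphere at (13, 15.5) is not intersected at this z (|z−center|=8.600 > r=6); Subtracting the remaining from the first: none of the subtracted shapes is present at this height, so the r=5 sphere is unchanged — 1 connected region. Overall, the cross-section is a single solid region. The nearest boundary edge runs (-4.74, 0.00)→(-3.35, -3.35); distance from the point to it = 0.33 mm. The point is inside the cross-section, 0.33 mm from the nearest boundary — within the 0.8 mm shell band (2 × 0.4).

shell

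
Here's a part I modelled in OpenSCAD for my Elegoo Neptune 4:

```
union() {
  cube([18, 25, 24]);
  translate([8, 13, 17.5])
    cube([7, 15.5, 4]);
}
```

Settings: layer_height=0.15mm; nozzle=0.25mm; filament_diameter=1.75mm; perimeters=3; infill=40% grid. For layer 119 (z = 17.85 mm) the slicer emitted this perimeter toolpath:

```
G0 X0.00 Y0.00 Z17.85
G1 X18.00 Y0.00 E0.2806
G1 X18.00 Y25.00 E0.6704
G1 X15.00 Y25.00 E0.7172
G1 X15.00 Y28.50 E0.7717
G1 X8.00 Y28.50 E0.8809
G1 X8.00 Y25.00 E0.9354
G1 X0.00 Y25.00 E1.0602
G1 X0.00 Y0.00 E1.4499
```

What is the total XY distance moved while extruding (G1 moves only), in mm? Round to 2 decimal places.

Sum the Euclidean lengths of each G1 segment: total = 93.00 mm.

93.00 mm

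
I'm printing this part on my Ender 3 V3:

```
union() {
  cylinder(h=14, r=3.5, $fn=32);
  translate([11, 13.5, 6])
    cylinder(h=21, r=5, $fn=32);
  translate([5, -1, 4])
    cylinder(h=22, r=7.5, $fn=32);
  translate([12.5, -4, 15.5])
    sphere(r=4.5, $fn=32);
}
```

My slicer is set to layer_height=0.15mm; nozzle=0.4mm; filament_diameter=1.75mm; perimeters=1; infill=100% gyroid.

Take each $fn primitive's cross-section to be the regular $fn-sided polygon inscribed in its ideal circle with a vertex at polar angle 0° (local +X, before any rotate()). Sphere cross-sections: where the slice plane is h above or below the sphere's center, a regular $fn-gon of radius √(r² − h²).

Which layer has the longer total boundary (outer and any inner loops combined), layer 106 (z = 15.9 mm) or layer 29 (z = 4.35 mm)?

Layer 106 (z = 15.9): the cylinder does not reach this height (z outside [0, 14]); the cylinder at (11, 13.5): section is a regular 32-gon, circumradius r=5 (perimeter = 2·32·5.000·sin(180°/32) = 31.37 mm); the r=7.5 cylinder at (5, -1) contributes a regular 32-gon of circumradius 7.5 (perimeter = 2·32·7.500·sin(180°/32) = 47.05 mm); the r=4.5 sphere at (12.5, -4) contributes a regular 32-gon of circumradius √(4.5²−0.4²) = 4.482 (perimeter = 2·32·4.482·sin(180°/32) = 28.12 mm); Merging all regions: the regions partially overlap (shared area 22.31 mm²), so the edge portions inside another operand are dropped and the merged outline is re-measured after clipping — boundary = 87.53 mm. So its perimeter = 87.53 mm. Layer 29 (z = 4.35): the r=3.5 cylinder contributes a regular 32-gon of circumradius 3.5 (perimeter = 2·32·3.500·sin(180°/32) = 21.96 mm); the cylinder at (11, 13.5) does not reach this height (z outside [6, 27]); the cylinder at (5, -1): section is a regular 32-gon, circumradius r=7.5 (perimeter = 2·32·7.500·sin(180°/32) = 47.05 mm); the sphere at (12.5, -4) is not intersected at this z (|z−center|=11.150 > r=4.5); Combining (union): the regions partially overlap (shared area 33.33 mm²), so the edge portions inside another operand are dropped and the merged outline is re-measured after clipping — boundary = 48.14 mm. So its perimeter = 48.14 mm. Layer 106 is larger (87.53 vs 48.14 mm).

layer 106 (z = 15.9 mm)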